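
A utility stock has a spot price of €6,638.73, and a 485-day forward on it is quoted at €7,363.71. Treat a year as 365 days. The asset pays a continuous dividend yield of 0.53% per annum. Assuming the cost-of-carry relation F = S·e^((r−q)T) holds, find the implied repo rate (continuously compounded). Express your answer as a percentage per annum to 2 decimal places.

8.33%

From F = S·e^((r−q)T): (r − q) = ln(F/S)/T
ln(7363.71/6638.73) = ln(1.109205) = 0.103644
(r − q) = 0.103644 / (485/365) = 0.078000
r = ln(F/S)/T + q = 0.078000 + 0.0053 = 0.083300
r = 8.33%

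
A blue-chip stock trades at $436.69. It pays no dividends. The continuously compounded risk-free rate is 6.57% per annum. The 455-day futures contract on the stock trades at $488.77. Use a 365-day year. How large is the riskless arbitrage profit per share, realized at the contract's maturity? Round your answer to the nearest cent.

Fair futures: F* = S·e^(carry·T), with carry = r = 0.0657
F* = 436.69 · e^(0.0657 × 455/365) = 436.69 · e^0.081900 = 436.69 × 1.085347 = $473.9602
Market $488.77 > fair $473.9602: forward overpriced → cash-and-carry (buy spot, short the forward).
At maturity, profit = |F_mkt − F*| = |488.77 − 473.9602| = $14.81 per share

$14.81 per share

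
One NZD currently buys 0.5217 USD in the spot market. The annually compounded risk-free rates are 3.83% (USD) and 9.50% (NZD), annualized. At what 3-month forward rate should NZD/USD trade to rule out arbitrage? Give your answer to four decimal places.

By covered interest parity, F = S · (1+r_USD)^T / (1+r_NZD)^T
= 0.5217 × 1.009440 / 1.022948 = 0.5217 × 0.986795
F = 0.5148 USD per NZD

0.5148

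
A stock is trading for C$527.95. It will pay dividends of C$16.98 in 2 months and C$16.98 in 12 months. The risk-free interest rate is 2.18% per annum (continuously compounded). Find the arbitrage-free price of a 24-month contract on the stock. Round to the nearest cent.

PV(dividends) I = 16.98·e^(−0.0218·2/12) + 16.98·e^(−0.0218·12/12)
I = 16.9184 + 16.6138 = 33.5322
F = (S − I)·e^(rT) = (527.95 − 33.5322) · e^(0.0218·24/12)
= 494.4178 · e^0.043600 = 494.4178 × 1.044564 = C$516.45

C$516.45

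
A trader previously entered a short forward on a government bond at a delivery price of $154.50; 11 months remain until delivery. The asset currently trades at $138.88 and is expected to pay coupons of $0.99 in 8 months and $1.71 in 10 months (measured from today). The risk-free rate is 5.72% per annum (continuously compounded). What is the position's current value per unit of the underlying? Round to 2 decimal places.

$10.31

PV(remaining coupons) I = 0.99·e^(−0.0572·8/12) + 1.71·e^(−0.0572·10/12) = 2.5834
Current forward F = (S − I)·e^(rT) = (138.88 − 2.5834)·e^(0.0572·11/12) = 136.2966 × 1.053832 = 143.6337
Value (long) = (F − K)·e^(−rT) = (143.6337 − 154.50) × 0.948918 = -10.3112
Short position value = −(long value) = $10.31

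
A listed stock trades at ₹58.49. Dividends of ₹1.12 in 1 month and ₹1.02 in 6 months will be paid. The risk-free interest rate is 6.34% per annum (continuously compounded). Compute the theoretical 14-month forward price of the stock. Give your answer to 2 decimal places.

₹60.72

PV(dividends) I = 1.12·e^(−0.0634·1/12) + 1.02·e^(−0.0634·6/12)
I = 1.1141 + 0.9882 = 2.1023
F = (S − I)·e^(rT) = (58.49 − 2.1023) · e^(0.0634·14/12)
= 56.3877 · e^0.073967 = 56.3877 × 1.076771 = ₹60.72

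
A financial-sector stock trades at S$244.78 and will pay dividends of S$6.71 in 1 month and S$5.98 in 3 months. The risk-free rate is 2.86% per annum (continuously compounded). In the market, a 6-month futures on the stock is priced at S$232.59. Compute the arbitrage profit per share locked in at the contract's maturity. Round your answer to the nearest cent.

PV(dividends) I = 6.71·e^(−0.0286·1/12) + 5.98·e^(−0.0286·3/12) = 12.6314
Fair futures F* = (S − I)·e^(rT) = (244.78 − 12.6314)·e^0.014300 = 232.1486 × 1.014403 = 235.4922
Market S$232.59 < fair 235.4922: forward underpriced → reverse cash-and-carry (short the stock, invest proceeds at r, pay the dividends, go long the forward).
Profit at T = |F_mkt − F*| = |232.59 − 235.4922| = S$2.90 per share

S$2.90 per share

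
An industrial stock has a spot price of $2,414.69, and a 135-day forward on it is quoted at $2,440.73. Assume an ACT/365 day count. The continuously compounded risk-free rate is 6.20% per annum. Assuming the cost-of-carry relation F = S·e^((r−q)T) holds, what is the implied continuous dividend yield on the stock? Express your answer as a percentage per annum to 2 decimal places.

From F = S·e^((r−q)T): (r − q) = ln(F/S)/T
ln(2440.73/2414.69) = ln(1.010784) = 0.010726
(r − q) = 0.010726 / (135/365) = 0.029000
q = r − ln(F/S)/T = 0.0620 − 0.029000 = 0.033000
q = 3.30%

3.30%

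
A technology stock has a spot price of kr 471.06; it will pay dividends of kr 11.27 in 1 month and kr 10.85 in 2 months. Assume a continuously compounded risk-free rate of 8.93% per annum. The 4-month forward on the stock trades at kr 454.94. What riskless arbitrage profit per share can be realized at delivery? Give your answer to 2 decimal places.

kr 7.82 per share

PV(dividends) I = 11.27·e^(−0.0893·1/12) + 10.85·e^(−0.0893·2/12) = 21.8762
Fair forward F* = (S − I)·e^(rT) = (471.06 − 21.8762)·e^0.029767 = 449.1838 × 1.030214 = 462.7554
Market kr 454.94 < fair 462.7554: forward underpriced → reverse cash-and-carry (short the stock, invest proceeds at r, pay the dividends, go long the forward).
Profit at T = |F_mkt − F*| = |454.94 − 462.7554| = kr 7.82 per share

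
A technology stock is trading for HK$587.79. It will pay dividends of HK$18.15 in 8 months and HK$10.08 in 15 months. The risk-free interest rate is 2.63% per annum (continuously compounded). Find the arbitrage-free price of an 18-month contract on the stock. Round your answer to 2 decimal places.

HK$582.74

PV(dividends) I = 18.15·e^(−0.0263·8/12) + 10.08·e^(−0.0263·15/12)
I = 17.8345 + 9.7540 = 27.5885
F = (S − I)·e^(rT) = (587.79 − 27.5885) · e^(0.0263·18/12)
= 560.2015 · e^0.039450 = 560.2015 × 1.040238 = HK$582.74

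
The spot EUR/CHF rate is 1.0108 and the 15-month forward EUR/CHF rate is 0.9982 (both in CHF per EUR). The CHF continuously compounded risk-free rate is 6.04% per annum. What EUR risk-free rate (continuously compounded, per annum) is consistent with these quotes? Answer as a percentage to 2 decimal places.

F = S·e^((r_CHF − r_EUR)T) ⇒ r_EUR = r_CHF − ln(F/S)/T
ln(0.9982/1.0108) = -0.012544; /(15/12) = -0.010035
r_EUR = 0.0604 + 0.010035 = 0.070435
r_EUR = 7.04%

7.04%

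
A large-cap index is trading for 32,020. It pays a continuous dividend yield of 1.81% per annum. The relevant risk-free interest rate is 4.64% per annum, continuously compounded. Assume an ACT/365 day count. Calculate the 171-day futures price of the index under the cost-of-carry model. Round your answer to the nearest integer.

F = S·e^((r − q)T) = 32020 · e^((0.0464 − 0.0181) × 171/365)
= 32020 · e^0.013258 = 32020 × 1.013346
F = 32,447

32,447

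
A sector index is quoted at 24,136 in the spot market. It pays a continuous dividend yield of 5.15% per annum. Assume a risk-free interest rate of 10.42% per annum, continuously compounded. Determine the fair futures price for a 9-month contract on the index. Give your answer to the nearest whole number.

25,109

F = S·e^((r − q)T) = 24136 · e^((0.1042 − 0.0515) × 9/12)
= 24136 · e^0.039525 = 24136 × 1.040317
F = 25,109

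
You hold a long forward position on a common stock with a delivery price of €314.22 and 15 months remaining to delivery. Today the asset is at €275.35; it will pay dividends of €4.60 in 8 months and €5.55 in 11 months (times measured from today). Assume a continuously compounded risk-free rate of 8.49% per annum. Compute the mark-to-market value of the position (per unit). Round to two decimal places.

PV(remaining dividends) I = 4.60·e^(−0.0849·8/12) + 5.55·e^(−0.0849·11/12) = 9.4813
Current forward F = (S − I)·e^(rT) = (275.35 − 9.4813)·e^(0.0849·15/12) = 265.8687 × 1.111961 = 295.6356
Value (long) = (F − K)·e^(−rT) = (295.6356 − 314.22) × 0.899312 = -16.7132
Value = -€16.71

-€16.71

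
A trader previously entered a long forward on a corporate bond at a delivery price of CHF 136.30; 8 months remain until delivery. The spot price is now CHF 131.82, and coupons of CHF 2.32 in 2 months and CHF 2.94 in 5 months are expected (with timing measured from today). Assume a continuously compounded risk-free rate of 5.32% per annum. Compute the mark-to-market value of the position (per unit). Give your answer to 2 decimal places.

-CHF 4.91

PV(remaining coupons) I = 2.32·e^(−0.0532·2/12) + 2.94·e^(−0.0532·5/12) = 5.1751
Current forward F = (S − I)·e^(rT) = (131.82 − 5.1751)·e^(0.0532·8/12) = 126.6449 × 1.036103 = 131.2172
Value (long) = (F − K)·e^(−rT) = (131.2172 − 136.30) × 0.965155 = -4.9057
Value = -CHF 4.91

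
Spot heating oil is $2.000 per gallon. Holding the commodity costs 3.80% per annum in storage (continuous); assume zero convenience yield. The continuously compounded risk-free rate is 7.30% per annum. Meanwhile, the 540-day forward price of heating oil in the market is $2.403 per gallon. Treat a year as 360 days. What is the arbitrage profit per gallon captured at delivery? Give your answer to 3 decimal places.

$0.041 per gallon

Fair forward: F* = S·e^(carry·T), with carry = (r + u) = 0.0730 + 0.0380 = 0.1110
F* = 2.000 · e^(0.1110 × 540/360) = 2.000 · e^0.166500 = 2.000 × 1.181164 = $2.3623
Market $2.403 > fair $2.3623: forward overpriced → cash-and-carry (buy spot, short the forward).
At maturity, profit = |F_mkt − F*| = |2.403 − 2.3623| = $0.041 per gallon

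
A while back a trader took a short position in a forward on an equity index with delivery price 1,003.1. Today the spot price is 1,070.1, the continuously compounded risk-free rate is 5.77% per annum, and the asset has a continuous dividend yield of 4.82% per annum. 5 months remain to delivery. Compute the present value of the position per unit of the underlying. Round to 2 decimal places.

-69.55

Current fair forward for the remaining 5 months: F = S·e^((r − q)·T), (r − q) = 0.0577 − 0.0482 = 0.0095
F = 1070.1 · e^(0.0095 × 5/12) = 1070.1 × 1.00396618 = 1074.3442
Value of long forward = (F − K)·e^(−rT) = (1074.3442 − 1003.1) · e^(−0.0577·5/12)
= 71.2442 × 0.97624503 = 69.55
Short position value = −(long value) = -69.55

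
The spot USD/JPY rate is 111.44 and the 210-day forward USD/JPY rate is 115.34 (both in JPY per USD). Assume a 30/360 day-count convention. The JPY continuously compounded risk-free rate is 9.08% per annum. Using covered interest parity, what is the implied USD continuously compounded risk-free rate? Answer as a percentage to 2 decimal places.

3.18%

F = S·e^((r_JPY − r_USD)T) ⇒ r_USD = r_JPY − ln(F/S)/T
ln(115.34/111.44) = 0.034398; /(210/360) = 0.058968
r_USD = 0.0908 − 0.058968 = 0.031832
r_USD = 3.18%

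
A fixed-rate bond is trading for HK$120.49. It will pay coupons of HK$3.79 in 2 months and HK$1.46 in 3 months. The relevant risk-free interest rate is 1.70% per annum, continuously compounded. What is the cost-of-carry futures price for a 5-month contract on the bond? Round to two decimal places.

HK$116.08

PV(coupons) I = 3.79·e^(−0.0170·2/12) + 1.46·e^(−0.0170·3/12)
I = 3.7793 + 1.4538 = 5.2331
F = (S − I)·e^(rT) = (120.49 − 5.2331) · e^(0.0170·5/12)
= 115.2569 · e^0.007083 = 115.2569 × 1.007108 = HK$116.08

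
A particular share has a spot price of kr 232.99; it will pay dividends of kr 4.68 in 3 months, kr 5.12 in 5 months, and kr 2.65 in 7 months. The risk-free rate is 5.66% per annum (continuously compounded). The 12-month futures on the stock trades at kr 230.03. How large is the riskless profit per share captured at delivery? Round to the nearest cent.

kr 3.64 per share

PV(dividends) I = 4.68·e^(−0.0566·3/12) + 5.12·e^(−0.0566·5/12) + 2.65·e^(−0.0566·7/12) = 12.1788
Fair futures F* = (S − I)·e^(rT) = (232.99 − 12.1788)·e^0.056600 = 220.8112 × 1.058232 = 233.6695
Market kr 230.03 < fair 233.6695: forward underpriced → reverse cash-and-carry (short the stock, invest proceeds at r, pay the dividends, go long the forward).
Profit at T = |F_mkt − F*| = |230.03 − 233.6695| = kr 3.64 per share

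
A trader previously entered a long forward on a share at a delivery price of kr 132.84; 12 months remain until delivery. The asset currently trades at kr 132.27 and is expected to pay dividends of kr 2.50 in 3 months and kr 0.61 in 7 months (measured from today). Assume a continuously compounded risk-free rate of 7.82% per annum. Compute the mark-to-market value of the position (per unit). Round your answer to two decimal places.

kr 6.39

PV(remaining dividends) I = 2.50·e^(−0.0782·3/12) + 0.61·e^(−0.0782·7/12) = 3.0344
Current forward F = (S − I)·e^(rT) = (132.27 − 3.0344)·e^(0.0782·12/12) = 129.2356 × 1.081339 = 139.7475
Value (long) = (F − K)·e^(−rT) = (139.7475 − 132.84) × 0.924779 = 6.3879
Value = kr 6.39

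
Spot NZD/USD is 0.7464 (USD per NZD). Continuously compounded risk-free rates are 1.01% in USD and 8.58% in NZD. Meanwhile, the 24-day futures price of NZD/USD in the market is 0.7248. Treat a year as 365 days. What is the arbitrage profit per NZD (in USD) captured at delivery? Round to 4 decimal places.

Fair futures: F* = S·e^(carry·T), with carry = (r_USD − r_NZD) = 0.0101 − 0.0858 = -0.0757
F* = 0.7464 · e^(-0.0757 × 24/365) = 0.7464 · e^-0.004978 = 0.7464 × 0.995034 = 0.7427
Market 0.7248 < fair 0.7427: forward underpriced → reverse cash-and-carry (short spot, go long the forward).
At maturity, profit = |F_mkt − F*| = |0.7248 − 0.7427| = 0.0179 per NZD (in USD)

0.0179 per NZD (in USD)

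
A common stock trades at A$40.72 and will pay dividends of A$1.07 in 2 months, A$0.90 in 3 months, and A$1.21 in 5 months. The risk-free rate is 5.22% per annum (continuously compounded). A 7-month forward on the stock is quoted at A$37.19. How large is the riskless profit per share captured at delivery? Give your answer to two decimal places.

A$1.56 per share

PV(dividends) I = 1.07·e^(−0.0522·2/12) + 0.90·e^(−0.0522·3/12) + 1.21·e^(−0.0522·5/12) = 3.1330
Fair forward F* = (S − I)·e^(rT) = (40.72 − 3.1330)·e^0.030450 = 37.5870 × 1.030918 = 38.7491
Market A$37.19 < fair 38.7491: forward underpriced → reverse cash-and-carry (short the stock, invest proceeds at r, pay the dividends, go long the forward).
Profit at T = |F_mkt − F*| = |37.19 − 38.7491| = A$1.56 per share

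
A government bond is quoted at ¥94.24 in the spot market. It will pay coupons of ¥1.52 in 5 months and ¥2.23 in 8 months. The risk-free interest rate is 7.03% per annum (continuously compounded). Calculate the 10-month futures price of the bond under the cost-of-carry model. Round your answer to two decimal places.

PV(coupons) I = 1.52·e^(−0.0703·5/12) + 2.23·e^(−0.0703·8/12)
I = 1.4761 + 2.1279 = 3.6040
F = (S − I)·e^(rT) = (94.24 − 3.6040) · e^(0.0703·10/12)
= 90.6360 · e^0.058583 = 90.6360 × 1.060333 = ¥96.10

¥96.10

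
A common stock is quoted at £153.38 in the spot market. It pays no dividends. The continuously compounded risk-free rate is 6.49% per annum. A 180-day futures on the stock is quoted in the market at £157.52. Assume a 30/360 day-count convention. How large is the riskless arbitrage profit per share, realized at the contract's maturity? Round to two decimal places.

£0.92 per share

Fair futures: F* = S·e^(carry·T), with carry = r = 0.0649
F* = 153.38 · e^(0.0649 × 180/360) = 153.38 · e^0.032450 = 153.38 × 1.032982 = £158.4388
Market £157.52 < fair £158.4388: forward underpriced → reverse cash-and-carry (short spot, go long the forward).
At maturity, profit = |F_mkt − F*| = |157.52 − 158.4388| = £0.92 per share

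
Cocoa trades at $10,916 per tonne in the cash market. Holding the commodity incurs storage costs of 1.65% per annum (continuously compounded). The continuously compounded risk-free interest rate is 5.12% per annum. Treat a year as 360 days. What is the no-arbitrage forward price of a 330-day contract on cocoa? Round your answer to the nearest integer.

Net carry = r + u − y = 0.0512 + 0.0165 − 0.0000 = 0.0677
F = S·e^((r+u−y)T) = 10916 · e^(0.0677 × 330/360) = 10916 · e^0.062058
= 10916 × 1.064024 = $11,615 per tonne

$11,615 per tonne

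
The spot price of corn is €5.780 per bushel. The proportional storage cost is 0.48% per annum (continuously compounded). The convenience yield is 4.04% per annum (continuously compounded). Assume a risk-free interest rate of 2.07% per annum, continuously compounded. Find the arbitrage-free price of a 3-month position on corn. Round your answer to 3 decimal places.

Net carry = r + u − y = 0.0207 + 0.0048 − 0.0404 = -0.0149
F = S·e^((r+u−y)T) = 5.780 · e^(-0.0149 × 3/12) = 5.780 · e^-0.003725
= 5.780 × 0.996282 = €5.759 per bushel

€5.759 per bushel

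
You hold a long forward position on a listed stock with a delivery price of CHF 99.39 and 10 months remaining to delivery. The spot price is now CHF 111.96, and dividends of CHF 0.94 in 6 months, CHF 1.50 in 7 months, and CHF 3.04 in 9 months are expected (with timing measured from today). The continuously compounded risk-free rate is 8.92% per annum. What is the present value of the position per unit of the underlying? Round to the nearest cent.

PV(remaining dividends) I = 0.94·e^(−0.0892·6/12) + 1.50·e^(−0.0892·7/12) + 3.04·e^(−0.0892·9/12) = 5.1662
Current forward F = (S − I)·e^(rT) = (111.96 − 5.1662)·e^(0.0892·10/12) = 106.7938 × 1.077166 = 115.0347
Value (long) = (F − K)·e^(−rT) = (115.0347 − 99.39) × 0.928362 = 14.5239
Value = CHF 14.52

CHF 14.52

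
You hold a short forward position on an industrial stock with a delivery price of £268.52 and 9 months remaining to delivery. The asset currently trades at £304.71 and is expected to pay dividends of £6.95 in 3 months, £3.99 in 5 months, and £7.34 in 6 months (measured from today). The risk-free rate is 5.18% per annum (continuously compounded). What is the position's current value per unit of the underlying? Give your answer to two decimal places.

-£28.50

PV(remaining dividends) I = 6.95·e^(−0.0518·3/12) + 3.99·e^(−0.0518·5/12) + 7.34·e^(−0.0518·6/12) = 17.9177
Current forward F = (S − I)·e^(rT) = (304.71 − 17.9177)·e^(0.0518·9/12) = 286.7923 × 1.039615 = 298.1536
Value (long) = (F − K)·e^(−rT) = (298.1536 − 268.52) × 0.961895 = 28.5044
Short position value = −(long value) = -£28.50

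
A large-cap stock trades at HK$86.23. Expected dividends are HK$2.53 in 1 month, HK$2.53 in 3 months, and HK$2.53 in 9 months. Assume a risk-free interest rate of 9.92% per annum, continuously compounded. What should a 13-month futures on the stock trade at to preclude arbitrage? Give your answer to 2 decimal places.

PV(dividends) I = 2.53·e^(−0.0992·1/12) + 2.53·e^(−0.0992·3/12) + 2.53·e^(−0.0992·9/12)
I = 2.5092 + 2.4680 + 2.3486 = 7.3258
F = (S − I)·e^(rT) = (86.23 − 7.3258) · e^(0.0992·13/12)
= 78.9042 · e^0.107467 = 78.9042 × 1.113454 = HK$87.86

HK$87.86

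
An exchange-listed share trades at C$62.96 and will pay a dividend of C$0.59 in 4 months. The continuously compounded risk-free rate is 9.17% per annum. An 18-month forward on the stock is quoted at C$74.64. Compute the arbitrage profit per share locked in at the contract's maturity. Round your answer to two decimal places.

PV(dividends) I = 0.59·e^(−0.0917·4/12) = 0.5722
Fair forward F* = (S − I)·e^(rT) = (62.96 − 0.5722)·e^0.137550 = 62.3878 × 1.147459 = 71.5874
Market C$74.64 > fair 71.5874: forward overpriced → cash-and-carry (borrow at r, buy the stock and collect the dividends, short the forward).
Profit at T = |F_mkt − F*| = |74.64 − 71.5874| = C$3.05 per share

C$3.05 per share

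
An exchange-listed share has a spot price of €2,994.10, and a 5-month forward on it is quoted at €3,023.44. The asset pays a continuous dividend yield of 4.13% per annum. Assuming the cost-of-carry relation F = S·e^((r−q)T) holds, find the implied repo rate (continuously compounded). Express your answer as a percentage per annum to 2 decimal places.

From F = S·e^((r−q)T): (r − q) = ln(F/S)/T
ln(3023.44/2994.10) = ln(1.009799) = 0.009751
(r − q) = 0.009751 / (5/12) = 0.023402
r = ln(F/S)/T + q = 0.023402 + 0.0413 = 0.064702
r = 6.47%

6.47%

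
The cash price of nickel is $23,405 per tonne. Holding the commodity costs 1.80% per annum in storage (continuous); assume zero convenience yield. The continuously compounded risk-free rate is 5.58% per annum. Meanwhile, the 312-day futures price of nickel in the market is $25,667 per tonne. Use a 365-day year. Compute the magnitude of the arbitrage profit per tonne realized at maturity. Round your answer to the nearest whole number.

Fair futures: F* = S·e^(carry·T), with carry = (r + u) = 0.0558 + 0.0180 = 0.0738
F* = 23405 · e^(0.0738 × 312/365) = 23405 · e^0.063084 = 23405 × 1.065116 = $24929.0400
Market $25667 > fair $24929.0400: forward overpriced → cash-and-carry (buy spot, short the forward).
At maturity, profit = |F_mkt − F*| = |25667 − 24929.0400| = $738 per tonne

$738 per tonne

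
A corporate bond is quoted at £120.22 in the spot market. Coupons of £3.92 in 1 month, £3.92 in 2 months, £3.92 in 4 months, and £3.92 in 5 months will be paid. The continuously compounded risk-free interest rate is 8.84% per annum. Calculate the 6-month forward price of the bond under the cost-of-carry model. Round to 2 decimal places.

PV(coupons) I = 3.92·e^(−0.0884·1/12) + 3.92·e^(−0.0884·2/12) + 3.92·e^(−0.0884·4/12) + 3.92·e^(−0.0884·5/12)
I = 3.8912 + 3.8627 + 3.8062 + 3.7782 = 15.3383
F = (S − I)·e^(rT) = (120.22 − 15.3383) · e^(0.0884·6/12)
= 104.8817 · e^0.044200 = 104.8817 × 1.045191 = £109.62

£109.62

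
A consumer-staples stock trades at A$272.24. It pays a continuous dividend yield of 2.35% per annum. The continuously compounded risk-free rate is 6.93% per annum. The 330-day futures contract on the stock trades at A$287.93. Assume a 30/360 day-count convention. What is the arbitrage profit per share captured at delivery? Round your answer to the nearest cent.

A$4.02 per share

Fair futures: F* = S·e^(carry·T), with carry = (r − q) = 0.0693 − 0.0235 = 0.0458
F* = 272.24 · e^(0.0458 × 330/360) = 272.24 · e^0.041983 = 272.24 × 1.042877 = A$283.9128
Market A$287.93 > fair A$283.9128: forward overpriced → cash-and-carry (buy spot, short the forward).
At maturity, profit = |F_mkt − F*| = |287.93 − 283.9128| = A$4.02 per share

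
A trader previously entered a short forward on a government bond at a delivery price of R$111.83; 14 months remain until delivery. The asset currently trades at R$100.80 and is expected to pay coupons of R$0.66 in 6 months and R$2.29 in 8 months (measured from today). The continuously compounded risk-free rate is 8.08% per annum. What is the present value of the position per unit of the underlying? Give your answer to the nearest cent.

PV(remaining coupons) I = 0.66·e^(−0.0808·6/12) + 2.29·e^(−0.0808·8/12) = 2.8038
Current forward F = (S − I)·e^(rT) = (100.80 − 2.8038)·e^(0.0808·14/12) = 97.9962 × 1.098853 = 107.6834
Value (long) = (F − K)·e^(−rT) = (107.6834 − 111.83) × 0.910040 = -3.7736
Short position value = −(long value) = R$3.77

R$3.77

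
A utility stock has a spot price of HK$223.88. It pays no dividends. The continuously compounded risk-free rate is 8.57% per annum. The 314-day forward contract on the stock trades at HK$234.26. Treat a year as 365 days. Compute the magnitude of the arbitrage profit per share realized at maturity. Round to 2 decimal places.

HK$6.75 per share

Fair forward: F* = S·e^(carry·T), with carry = r = 0.0857
F* = 223.88 · e^(0.0857 × 314/365) = 223.88 · e^0.073725 = 223.88 × 1.076511 = HK$241.0093
Market HK$234.26 < fair HK$241.0093: forward underpriced → reverse cash-and-carry (short spot, go long the forward).
At maturity, profit = |F_mkt − F*| = |234.26 − 241.0093| = HK$6.75 per share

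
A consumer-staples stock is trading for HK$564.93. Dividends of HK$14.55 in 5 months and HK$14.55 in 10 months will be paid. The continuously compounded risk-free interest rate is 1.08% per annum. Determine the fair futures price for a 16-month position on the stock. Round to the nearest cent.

PV(dividends) I = 14.55·e^(−0.0108·5/12) + 14.55·e^(−0.0108·10/12)
I = 14.4847 + 14.4196 = 28.9043
F = (S − I)·e^(rT) = (564.93 − 28.9043) · e^(0.0108·16/12)
= 536.0257 · e^0.014400 = 536.0257 × 1.014504 = HK$543.80

HK$543.80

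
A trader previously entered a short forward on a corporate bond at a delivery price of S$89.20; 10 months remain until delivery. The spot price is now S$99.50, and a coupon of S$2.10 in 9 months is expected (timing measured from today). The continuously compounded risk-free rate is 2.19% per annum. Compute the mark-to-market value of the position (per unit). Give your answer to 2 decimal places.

PV(remaining coupons) I = 2.10·e^(−0.0219·9/12) = 2.0658
Current forward F = (S − I)·e^(rT) = (99.50 − 2.0658)·e^(0.0219·10/12) = 97.4342 × 1.018418 = 99.2287
Value (long) = (F − K)·e^(−rT) = (99.2287 − 89.20) × 0.981916 = 9.8473
Short position value = −(long value) = -S$9.85

-S$9.85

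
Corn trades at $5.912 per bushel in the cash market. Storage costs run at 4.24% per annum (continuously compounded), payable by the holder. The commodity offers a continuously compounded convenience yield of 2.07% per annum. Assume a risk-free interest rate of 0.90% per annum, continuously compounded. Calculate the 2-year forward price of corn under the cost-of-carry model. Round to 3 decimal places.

Net carry = r + u − y = 0.0090 + 0.0424 − 0.0207 = 0.0307
F = S·e^((r+u−y)T) = 5.912 · e^(0.0307 × 2) = 5.912 · e^0.061400
= 5.912 × 1.063324 = $6.286 per bushel

$6.286 per bushel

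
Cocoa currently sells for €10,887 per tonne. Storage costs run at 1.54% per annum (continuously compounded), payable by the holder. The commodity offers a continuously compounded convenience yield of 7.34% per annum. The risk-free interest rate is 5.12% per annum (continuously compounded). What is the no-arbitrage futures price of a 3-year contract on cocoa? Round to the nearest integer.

Net carry = r + u − y = 0.0512 + 0.0154 − 0.0734 = -0.0068
F = S·e^((r+u−y)T) = 10887 · e^(-0.0068 × 3) = 10887 · e^-0.020400
= 10887 × 0.979807 = €10,667 per tonne

€10,667 per tonne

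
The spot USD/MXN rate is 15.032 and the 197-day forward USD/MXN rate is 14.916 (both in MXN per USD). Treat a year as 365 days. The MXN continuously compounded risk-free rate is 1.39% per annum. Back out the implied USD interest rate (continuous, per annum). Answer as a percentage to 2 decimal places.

2.83%

F = S·e^((r_MXN − r_USD)T) ⇒ r_USD = r_MXN − ln(F/S)/T
ln(14.916/15.032) = -0.007747; /(197/365) = -0.014354
r_USD = 0.0139 + 0.014354 = 0.028254
r_USD = 2.83%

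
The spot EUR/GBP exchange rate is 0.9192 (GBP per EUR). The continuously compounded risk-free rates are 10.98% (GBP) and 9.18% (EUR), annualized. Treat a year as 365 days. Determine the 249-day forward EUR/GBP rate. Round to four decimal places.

F = S·e^((r_GBP − r_EUR)T) = 0.9192 · e^((0.1098 − 0.0918) × 249/365)
= 0.9192 · e^0.012279 = 0.9192 × 1.012355
F = 0.9306 GBP per EUR

0.9306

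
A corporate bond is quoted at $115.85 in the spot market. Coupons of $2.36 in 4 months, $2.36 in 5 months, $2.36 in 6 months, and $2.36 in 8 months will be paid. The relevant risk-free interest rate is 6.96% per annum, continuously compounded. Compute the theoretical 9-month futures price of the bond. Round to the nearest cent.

PV(coupons) I = 2.36·e^(−0.0696·4/12) + 2.36·e^(−0.0696·5/12) + 2.36·e^(−0.0696·6/12) + 2.36·e^(−0.0696·8/12)
I = 2.3059 + 2.2925 + 2.2793 + 2.2530 = 9.1307
F = (S − I)·e^(rT) = (115.85 − 9.1307) · e^(0.0696·9/12)
= 106.7193 · e^0.052200 = 106.7193 × 1.053586 = $112.44

$112.44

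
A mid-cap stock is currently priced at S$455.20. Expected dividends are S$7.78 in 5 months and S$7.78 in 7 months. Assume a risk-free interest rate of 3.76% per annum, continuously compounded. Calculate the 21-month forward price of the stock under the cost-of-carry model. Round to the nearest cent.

S$469.85

PV(dividends) I = 7.78·e^(−0.0376·5/12) + 7.78·e^(−0.0376·7/12)
I = 7.6591 + 7.6112 = 15.2703
F = (S − I)·e^(rT) = (455.20 − 15.2703) · e^(0.0376·21/12)
= 439.9297 · e^0.065800 = 439.9297 × 1.068013 = S$469.85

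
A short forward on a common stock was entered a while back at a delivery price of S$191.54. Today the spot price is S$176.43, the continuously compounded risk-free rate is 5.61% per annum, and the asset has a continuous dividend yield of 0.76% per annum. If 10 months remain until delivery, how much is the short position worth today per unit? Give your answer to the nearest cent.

S$7.48

Current fair forward for the remaining 10 months: F = S·e^((r − q)·T), (r − q) = 0.0561 − 0.0076 = 0.0485
F = 176.43 · e^(0.0485 × 10/12) = 176.43 × 1.041245 = 183.7069
Value of long forward = (F − K)·e^(−rT) = (183.7069 − 191.54) · e^(−0.0561·10/12)
= -7.8331 × 0.954326 = -7.48
Short position value = −(long value) = S$7.48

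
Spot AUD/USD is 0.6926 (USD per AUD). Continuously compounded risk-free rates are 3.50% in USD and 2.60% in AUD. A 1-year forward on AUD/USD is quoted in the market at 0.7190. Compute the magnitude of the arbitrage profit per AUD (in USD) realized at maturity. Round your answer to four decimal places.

0.0201 per AUD (in USD)

Fair forward: F* = S·e^(carry·T), with carry = (r_USD − r_AUD) = 0.0350 − 0.0260 = 0.0090
F* = 0.6926 · e^(0.0090 × 12/12) = 0.6926 · e^0.009000 = 0.6926 × 1.009041 = 0.6989
Market 0.7190 > fair 0.6989: forward overpriced → cash-and-carry (buy spot, short the forward).
At maturity, profit = |F_mkt − F*| = |0.7190 − 0.6989| = 0.0201 per AUD (in USD)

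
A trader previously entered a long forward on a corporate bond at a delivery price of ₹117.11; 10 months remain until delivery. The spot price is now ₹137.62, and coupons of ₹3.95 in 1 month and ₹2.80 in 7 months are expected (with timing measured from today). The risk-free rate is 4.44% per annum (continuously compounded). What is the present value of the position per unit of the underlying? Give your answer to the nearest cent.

₹18.10

PV(remaining coupons) I = 3.95·e^(−0.0444·1/12) + 2.80·e^(−0.0444·7/12) = 6.6638
Current forward F = (S − I)·e^(rT) = (137.62 − 6.6638)·e^(0.0444·10/12) = 130.9562 × 1.037693 = 135.8923
Value (long) = (F − K)·e^(−rT) = (135.8923 − 117.11) × 0.963676 = 18.1001
Value = ₹18.10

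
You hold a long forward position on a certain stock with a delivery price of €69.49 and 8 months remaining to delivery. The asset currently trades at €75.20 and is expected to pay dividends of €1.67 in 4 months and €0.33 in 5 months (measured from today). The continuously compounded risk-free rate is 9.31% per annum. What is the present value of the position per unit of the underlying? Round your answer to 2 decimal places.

€7.96

PV(remaining dividends) I = 1.67·e^(−0.0931·4/12) + 0.33·e^(−0.0931·5/12) = 1.9364
Current forward F = (S − I)·e^(rT) = (75.20 − 1.9364)·e^(0.0931·8/12) = 73.2636 × 1.064033 = 77.9549
Value (long) = (F − K)·e^(−rT) = (77.9549 − 69.49) × 0.939820 = 7.9555
Value = €7.96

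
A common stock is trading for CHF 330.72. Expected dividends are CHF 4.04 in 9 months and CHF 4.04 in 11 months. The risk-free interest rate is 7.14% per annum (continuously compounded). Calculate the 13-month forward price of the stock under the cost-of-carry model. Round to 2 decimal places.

PV(dividends) I = 4.04·e^(−0.0714·9/12) + 4.04·e^(−0.0714·11/12)
I = 3.8293 + 3.7840 = 7.6133
F = (S − I)·e^(rT) = (330.72 − 7.6133) · e^(0.0714·13/12)
= 323.1067 · e^0.077350 = 323.1067 × 1.080420 = CHF 349.09

CHF 349.09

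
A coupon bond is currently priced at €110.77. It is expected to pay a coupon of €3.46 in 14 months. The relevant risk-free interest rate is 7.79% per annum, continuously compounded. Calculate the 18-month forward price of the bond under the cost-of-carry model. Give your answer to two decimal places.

PV(coupons) I = 3.46·e^(−0.0779·14/12)
I = 3.1594
F = (S − I)·e^(rT) = (110.77 − 3.1594) · e^(0.0779·18/12)
= 107.6106 · e^0.116850 = 107.6106 × 1.123951 = €120.95

€120.95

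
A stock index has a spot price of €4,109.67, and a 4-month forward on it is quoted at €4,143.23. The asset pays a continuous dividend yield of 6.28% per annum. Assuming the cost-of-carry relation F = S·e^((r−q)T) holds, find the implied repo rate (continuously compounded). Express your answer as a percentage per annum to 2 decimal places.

8.72%

From F = S·e^((r−q)T): (r − q) = ln(F/S)/T
ln(4143.23/4109.67) = ln(1.008166) = 0.008133
(r − q) = 0.008133 / (4/12) = 0.024399
r = ln(F/S)/T + q = 0.024399 + 0.0628 = 0.087199
r = 8.72%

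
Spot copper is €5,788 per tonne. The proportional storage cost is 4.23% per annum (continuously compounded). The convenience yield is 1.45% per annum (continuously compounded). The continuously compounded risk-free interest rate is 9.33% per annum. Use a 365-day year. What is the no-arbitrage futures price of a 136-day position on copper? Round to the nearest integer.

€6,055 per tonne

Net carry = r + u − y = 0.0933 + 0.0423 − 0.0145 = 0.1211
F = S·e^((r+u−y)T) = 5788 · e^(0.1211 × 136/365) = 5788 · e^0.045122
= 5788 × 1.046155 = €6,055 per tonne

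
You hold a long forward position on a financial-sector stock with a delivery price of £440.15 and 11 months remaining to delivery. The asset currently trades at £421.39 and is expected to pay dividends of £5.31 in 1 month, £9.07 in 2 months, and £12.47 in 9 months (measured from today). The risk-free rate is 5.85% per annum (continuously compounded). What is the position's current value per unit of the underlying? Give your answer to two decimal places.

PV(remaining dividends) I = 5.31·e^(−0.0585·1/12) + 9.07·e^(−0.0585·2/12) + 12.47·e^(−0.0585·9/12) = 26.2009
Current forward F = (S − I)·e^(rT) = (421.39 − 26.2009)·e^(0.0585·11/12) = 395.1891 × 1.055089 = 416.9597
Value (long) = (F − K)·e^(−rT) = (416.9597 − 440.15) × 0.947787 = -21.9795
Value = -£21.98

-£21.98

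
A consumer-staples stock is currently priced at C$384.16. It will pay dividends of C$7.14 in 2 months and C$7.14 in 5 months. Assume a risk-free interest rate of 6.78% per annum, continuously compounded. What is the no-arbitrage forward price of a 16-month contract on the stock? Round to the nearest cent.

C$405.18

PV(dividends) I = 7.14·e^(−0.0678·2/12) + 7.14·e^(−0.0678·5/12)
I = 7.0598 + 6.9411 = 14.0009
F = (S − I)·e^(rT) = (384.16 − 14.0009) · e^(0.0678·16/12)
= 370.1591 · e^0.090400 = 370.1591 × 1.094612 = C$405.18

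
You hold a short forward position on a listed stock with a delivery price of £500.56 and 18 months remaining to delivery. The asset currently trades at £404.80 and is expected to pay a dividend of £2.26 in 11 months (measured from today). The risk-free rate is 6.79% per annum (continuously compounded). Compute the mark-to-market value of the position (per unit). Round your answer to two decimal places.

£49.41

PV(remaining dividends) I = 2.26·e^(−0.0679·11/12) = 2.1236
Current forward F = (S − I)·e^(rT) = (404.80 − 2.1236)·e^(0.0679·18/12) = 402.6764 × 1.107217 = 445.8502
Value (long) = (F − K)·e^(−rT) = (445.8502 − 500.56) × 0.903165 = -49.4120
Short position value = −(long value) = £49.41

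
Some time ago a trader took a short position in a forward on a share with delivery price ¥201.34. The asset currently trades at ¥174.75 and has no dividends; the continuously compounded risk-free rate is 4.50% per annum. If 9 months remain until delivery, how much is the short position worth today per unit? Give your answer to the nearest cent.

Current fair forward for the remaining 9 months: F = S·e^(r·T), r = 0.0450
F = 174.75 · e^(0.0450 × 9/12) = 174.75 × 1.034326 = 180.7485
Value of long forward = (F − K)·e^(−rT) = (180.7485 − 201.34) · e^(−0.0450·9/12)
= -20.5915 × 0.966813 = -19.91
Short position value = −(long value) = ¥19.91

¥19.91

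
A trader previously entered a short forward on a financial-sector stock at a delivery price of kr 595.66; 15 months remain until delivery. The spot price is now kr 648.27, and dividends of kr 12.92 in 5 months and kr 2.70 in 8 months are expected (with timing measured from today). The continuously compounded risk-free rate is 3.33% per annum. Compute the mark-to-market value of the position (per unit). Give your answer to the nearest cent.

PV(remaining dividends) I = 12.92·e^(−0.0333·5/12) + 2.70·e^(−0.0333·8/12) = 15.3827
Current forward F = (S − I)·e^(rT) = (648.27 − 15.3827)·e^(0.0333·15/12) = 632.8873 × 1.042503 = 659.7869
Value (long) = (F − K)·e^(−rT) = (659.7869 − 595.66) × 0.959229 = 61.5124
Short position value = −(long value) = -kr 61.51

-kr 61.51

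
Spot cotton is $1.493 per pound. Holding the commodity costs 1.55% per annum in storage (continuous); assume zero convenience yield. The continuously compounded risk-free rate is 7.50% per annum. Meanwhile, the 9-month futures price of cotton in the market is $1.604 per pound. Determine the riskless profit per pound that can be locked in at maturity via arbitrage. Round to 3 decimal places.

Fair futures: F* = S·e^(carry·T), with carry = (r + u) = 0.0750 + 0.0155 = 0.0905
F* = 1.493 · e^(0.0905 × 9/12) = 1.493 · e^0.067875 = 1.493 × 1.070232 = $1.5979
Market $1.604 > fair $1.5979: forward overpriced → cash-and-carry (buy spot, short the forward).
At maturity, profit = |F_mkt − F*| = |1.604 − 1.5979| = $0.006 per pound

$0.006 per pound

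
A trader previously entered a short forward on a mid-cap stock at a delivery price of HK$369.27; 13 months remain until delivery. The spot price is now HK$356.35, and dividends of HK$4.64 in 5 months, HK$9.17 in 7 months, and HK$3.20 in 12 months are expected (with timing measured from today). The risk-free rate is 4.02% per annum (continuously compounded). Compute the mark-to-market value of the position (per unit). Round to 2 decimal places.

PV(remaining dividends) I = 4.64·e^(−0.0402·5/12) + 9.17·e^(−0.0402·7/12) + 3.20·e^(−0.0402·12/12) = 16.5943
Current forward F = (S − I)·e^(rT) = (356.35 − 16.5943)·e^(0.0402·13/12) = 339.7557 × 1.044512 = 354.8789
Value (long) = (F − K)·e^(−rT) = (354.8789 − 369.27) × 0.957385 = -13.7778
Short position value = −(long value) = HK$13.78

HK$13.78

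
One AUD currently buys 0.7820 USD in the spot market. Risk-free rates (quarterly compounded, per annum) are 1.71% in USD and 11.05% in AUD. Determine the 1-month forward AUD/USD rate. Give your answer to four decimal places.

0.7760

By covered interest parity, F = S · (1+r_USD/4)^(4T) / (1+r_AUD/4)^(4T)
= 0.7820 × 1.001423 / 1.009125 = 0.7820 × 0.992368
F = 0.7760 USD per AUD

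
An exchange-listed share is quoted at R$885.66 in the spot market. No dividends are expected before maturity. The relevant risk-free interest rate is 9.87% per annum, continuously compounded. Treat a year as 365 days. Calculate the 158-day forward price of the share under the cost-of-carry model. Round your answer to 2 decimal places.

F = S·e^(rT) = 885.66 · e^(0.0987 × 158/365)
= 885.66 · e^0.042725 = 885.66 × 1.043651
F = R$924.32

R$924.32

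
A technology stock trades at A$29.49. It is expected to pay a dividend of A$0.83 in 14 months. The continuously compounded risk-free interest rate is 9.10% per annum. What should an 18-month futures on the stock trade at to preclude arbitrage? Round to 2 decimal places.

A$32.95

PV(dividends) I = 0.83·e^(−0.0910·14/12)
I = 0.7464
F = (S − I)·e^(rT) = (29.49 − 0.7464) · e^(0.0910·18/12)
= 28.7436 · e^0.136500 = 28.7436 × 1.146255 = A$32.95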